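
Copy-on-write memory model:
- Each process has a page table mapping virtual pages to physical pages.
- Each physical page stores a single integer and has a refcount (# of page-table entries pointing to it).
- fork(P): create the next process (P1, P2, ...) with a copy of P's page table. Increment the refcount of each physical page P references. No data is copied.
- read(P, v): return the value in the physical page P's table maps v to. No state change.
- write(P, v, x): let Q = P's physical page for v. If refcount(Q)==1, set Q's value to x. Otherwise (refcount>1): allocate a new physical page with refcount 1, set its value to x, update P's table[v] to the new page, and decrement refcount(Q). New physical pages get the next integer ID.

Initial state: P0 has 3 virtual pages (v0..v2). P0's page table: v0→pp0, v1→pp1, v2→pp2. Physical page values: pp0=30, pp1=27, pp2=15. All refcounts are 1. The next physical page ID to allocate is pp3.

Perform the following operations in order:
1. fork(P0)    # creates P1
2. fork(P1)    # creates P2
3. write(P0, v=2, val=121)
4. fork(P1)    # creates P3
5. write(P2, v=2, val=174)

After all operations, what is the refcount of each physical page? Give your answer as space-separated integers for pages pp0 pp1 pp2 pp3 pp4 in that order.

Answer: 4 4 2 1 1

Derivation:
Op 1: fork(P0) -> P1. 3 ppages; refcounts: pp0:2 pp1:2 pp2:2
Op 2: fork(P1) -> P2. 3 ppages; refcounts: pp0:3 pp1:3 pp2:3
Op 3: write(P0, v2, 121). refcount(pp2)=3>1 -> COPY to pp3. 4 ppages; refcounts: pp0:3 pp1:3 pp2:2 pp3:1
Op 4: fork(P1) -> P3. 4 ppages; refcounts: pp0:4 pp1:4 pp2:3 pp3:1
Op 5: write(P2, v2, 174). refcount(pp2)=3>1 -> COPY to pp4. 5 ppages; refcounts: pp0:4 pp1:4 pp2:2 pp3:1 pp4:1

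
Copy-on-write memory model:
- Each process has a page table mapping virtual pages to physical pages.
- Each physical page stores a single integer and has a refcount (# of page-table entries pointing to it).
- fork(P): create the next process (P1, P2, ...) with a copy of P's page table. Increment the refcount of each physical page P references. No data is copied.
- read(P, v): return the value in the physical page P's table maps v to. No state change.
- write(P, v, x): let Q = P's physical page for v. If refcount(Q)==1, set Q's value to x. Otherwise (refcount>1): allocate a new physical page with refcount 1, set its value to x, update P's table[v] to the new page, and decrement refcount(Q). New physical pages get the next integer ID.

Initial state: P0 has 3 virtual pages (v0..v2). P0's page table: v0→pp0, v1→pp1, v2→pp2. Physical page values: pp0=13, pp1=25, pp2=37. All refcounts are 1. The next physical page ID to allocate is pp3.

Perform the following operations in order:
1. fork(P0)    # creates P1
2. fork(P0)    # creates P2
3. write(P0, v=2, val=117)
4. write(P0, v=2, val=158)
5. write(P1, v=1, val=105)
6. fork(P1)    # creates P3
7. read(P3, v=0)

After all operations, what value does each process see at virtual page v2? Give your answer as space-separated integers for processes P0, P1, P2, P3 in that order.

Op 1: fork(P0) -> P1. 3 ppages; refcounts: pp0:2 pp1:2 pp2:2
Op 2: fork(P0) -> P2. 3 ppages; refcounts: pp0:3 pp1:3 pp2:3
Op 3: write(P0, v2, 117). refcount(pp2)=3>1 -> COPY to pp3. 4 ppages; refcounts: pp0:3 pp1:3 pp2:2 pp3:1
Op 4: write(P0, v2, 158). refcount(pp3)=1 -> write in place. 4 ppages; refcounts: pp0:3 pp1:3 pp2:2 pp3:1
Op 5: write(P1, v1, 105). refcount(pp1)=3>1 -> COPY to pp4. 5 ppages; refcounts: pp0:3 pp1:2 pp2:2 pp3:1 pp4:1
Op 6: fork(P1) -> P3. 5 ppages; refcounts: pp0:4 pp1:2 pp2:3 pp3:1 pp4:2
Op 7: read(P3, v0) -> 13. No state change.
P0: v2 -> pp3 = 158
P1: v2 -> pp2 = 37
P2: v2 -> pp2 = 37
P3: v2 -> pp2 = 37

Answer: 158 37 37 37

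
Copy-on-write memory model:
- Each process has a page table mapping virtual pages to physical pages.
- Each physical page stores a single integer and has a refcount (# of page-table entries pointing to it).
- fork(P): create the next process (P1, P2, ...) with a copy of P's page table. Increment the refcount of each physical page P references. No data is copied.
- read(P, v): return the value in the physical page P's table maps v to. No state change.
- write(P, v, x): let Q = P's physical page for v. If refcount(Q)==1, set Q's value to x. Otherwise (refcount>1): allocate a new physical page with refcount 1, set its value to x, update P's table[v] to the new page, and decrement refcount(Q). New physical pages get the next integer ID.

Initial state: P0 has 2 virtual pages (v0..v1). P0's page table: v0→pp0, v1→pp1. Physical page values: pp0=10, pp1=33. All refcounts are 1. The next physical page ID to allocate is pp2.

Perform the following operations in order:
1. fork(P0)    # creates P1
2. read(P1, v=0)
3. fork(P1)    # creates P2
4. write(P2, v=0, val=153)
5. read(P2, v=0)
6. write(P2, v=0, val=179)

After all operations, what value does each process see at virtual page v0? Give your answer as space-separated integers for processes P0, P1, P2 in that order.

Answer: 10 10 179

Derivation:
Op 1: fork(P0) -> P1. 2 ppages; refcounts: pp0:2 pp1:2
Op 2: read(P1, v0) -> 10. No state change.
Op 3: fork(P1) -> P2. 2 ppages; refcounts: pp0:3 pp1:3
Op 4: write(P2, v0, 153). refcount(pp0)=3>1 -> COPY to pp2. 3 ppages; refcounts: pp0:2 pp1:3 pp2:1
Op 5: read(P2, v0) -> 153. No state change.
Op 6: write(P2, v0, 179). refcount(pp2)=1 -> write in place. 3 ppages; refcounts: pp0:2 pp1:3 pp2:1
P0: v0 -> pp0 = 10
P1: v0 -> pp0 = 10
P2: v0 -> pp2 = 179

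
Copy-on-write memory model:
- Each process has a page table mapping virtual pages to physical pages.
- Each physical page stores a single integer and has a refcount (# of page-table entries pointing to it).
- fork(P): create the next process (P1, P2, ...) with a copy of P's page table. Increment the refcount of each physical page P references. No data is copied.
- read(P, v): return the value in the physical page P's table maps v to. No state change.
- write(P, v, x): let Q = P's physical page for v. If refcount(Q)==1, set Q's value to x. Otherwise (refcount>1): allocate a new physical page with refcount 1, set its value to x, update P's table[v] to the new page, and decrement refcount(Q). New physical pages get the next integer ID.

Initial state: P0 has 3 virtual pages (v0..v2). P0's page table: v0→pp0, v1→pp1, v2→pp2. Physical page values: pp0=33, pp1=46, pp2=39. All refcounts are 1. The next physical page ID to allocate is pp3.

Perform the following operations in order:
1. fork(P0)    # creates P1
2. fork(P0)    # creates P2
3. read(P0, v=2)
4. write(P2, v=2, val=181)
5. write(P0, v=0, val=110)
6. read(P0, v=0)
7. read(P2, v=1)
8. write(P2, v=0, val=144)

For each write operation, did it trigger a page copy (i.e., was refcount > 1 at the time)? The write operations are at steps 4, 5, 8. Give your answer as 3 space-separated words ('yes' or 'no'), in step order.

Op 1: fork(P0) -> P1. 3 ppages; refcounts: pp0:2 pp1:2 pp2:2
Op 2: fork(P0) -> P2. 3 ppages; refcounts: pp0:3 pp1:3 pp2:3
Op 3: read(P0, v2) -> 39. No state change.
Op 4: write(P2, v2, 181). refcount(pp2)=3>1 -> COPY to pp3. 4 ppages; refcounts: pp0:3 pp1:3 pp2:2 pp3:1
Op 5: write(P0, v0, 110). refcount(pp0)=3>1 -> COPY to pp4. 5 ppages; refcounts: pp0:2 pp1:3 pp2:2 pp3:1 pp4:1
Op 6: read(P0, v0) -> 110. No state change.
Op 7: read(P2, v1) -> 46. No state change.
Op 8: write(P2, v0, 144). refcount(pp0)=2>1 -> COPY to pp5. 6 ppages; refcounts: pp0:1 pp1:3 pp2:2 pp3:1 pp4:1 pp5:1

yes yes yes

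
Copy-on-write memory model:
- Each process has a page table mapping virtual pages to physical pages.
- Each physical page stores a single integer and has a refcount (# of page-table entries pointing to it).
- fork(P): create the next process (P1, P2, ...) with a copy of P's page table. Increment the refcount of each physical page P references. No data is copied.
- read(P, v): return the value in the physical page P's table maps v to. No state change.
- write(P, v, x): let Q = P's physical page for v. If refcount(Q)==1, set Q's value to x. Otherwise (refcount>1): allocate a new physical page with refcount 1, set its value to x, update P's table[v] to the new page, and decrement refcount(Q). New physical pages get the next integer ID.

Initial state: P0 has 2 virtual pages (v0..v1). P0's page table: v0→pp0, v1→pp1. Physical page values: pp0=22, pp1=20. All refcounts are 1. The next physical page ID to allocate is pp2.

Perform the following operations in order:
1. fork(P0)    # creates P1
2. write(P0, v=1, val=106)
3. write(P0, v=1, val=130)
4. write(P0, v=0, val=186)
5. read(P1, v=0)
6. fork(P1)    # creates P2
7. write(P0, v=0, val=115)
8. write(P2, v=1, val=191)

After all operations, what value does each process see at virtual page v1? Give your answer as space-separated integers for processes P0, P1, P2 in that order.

Answer: 130 20 191

Derivation:
Op 1: fork(P0) -> P1. 2 ppages; refcounts: pp0:2 pp1:2
Op 2: write(P0, v1, 106). refcount(pp1)=2>1 -> COPY to pp2. 3 ppages; refcounts: pp0:2 pp1:1 pp2:1
Op 3: write(P0, v1, 130). refcount(pp2)=1 -> write in place. 3 ppages; refcounts: pp0:2 pp1:1 pp2:1
Op 4: write(P0, v0, 186). refcount(pp0)=2>1 -> COPY to pp3. 4 ppages; refcounts: pp0:1 pp1:1 pp2:1 pp3:1
Op 5: read(P1, v0) -> 22. No state change.
Op 6: fork(P1) -> P2. 4 ppages; refcounts: pp0:2 pp1:2 pp2:1 pp3:1
Op 7: write(P0, v0, 115). refcount(pp3)=1 -> write in place. 4 ppages; refcounts: pp0:2 pp1:2 pp2:1 pp3:1
Op 8: write(P2, v1, 191). refcount(pp1)=2>1 -> COPY to pp4. 5 ppages; refcounts: pp0:2 pp1:1 pp2:1 pp3:1 pp4:1
P0: v1 -> pp2 = 130
P1: v1 -> pp1 = 20
P2: v1 -> pp4 = 191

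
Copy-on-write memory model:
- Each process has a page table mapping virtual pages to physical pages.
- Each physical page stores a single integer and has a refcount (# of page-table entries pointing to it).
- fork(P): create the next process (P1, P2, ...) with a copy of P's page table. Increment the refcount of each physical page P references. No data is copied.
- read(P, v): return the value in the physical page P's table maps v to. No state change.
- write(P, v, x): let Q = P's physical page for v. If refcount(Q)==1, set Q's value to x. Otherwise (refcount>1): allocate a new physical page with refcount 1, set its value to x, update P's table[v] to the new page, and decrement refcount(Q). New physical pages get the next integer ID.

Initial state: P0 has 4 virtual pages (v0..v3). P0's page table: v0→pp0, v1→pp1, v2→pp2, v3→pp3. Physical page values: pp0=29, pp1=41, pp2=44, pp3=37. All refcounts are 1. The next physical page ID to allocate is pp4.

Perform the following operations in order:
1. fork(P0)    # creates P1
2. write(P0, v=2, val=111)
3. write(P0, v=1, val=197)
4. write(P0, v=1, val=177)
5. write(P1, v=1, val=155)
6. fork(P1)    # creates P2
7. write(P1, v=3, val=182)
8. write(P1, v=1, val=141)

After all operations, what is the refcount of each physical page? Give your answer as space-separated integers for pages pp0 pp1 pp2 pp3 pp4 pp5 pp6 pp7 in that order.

Op 1: fork(P0) -> P1. 4 ppages; refcounts: pp0:2 pp1:2 pp2:2 pp3:2
Op 2: write(P0, v2, 111). refcount(pp2)=2>1 -> COPY to pp4. 5 ppages; refcounts: pp0:2 pp1:2 pp2:1 pp3:2 pp4:1
Op 3: write(P0, v1, 197). refcount(pp1)=2>1 -> COPY to pp5. 6 ppages; refcounts: pp0:2 pp1:1 pp2:1 pp3:2 pp4:1 pp5:1
Op 4: write(P0, v1, 177). refcount(pp5)=1 -> write in place. 6 ppages; refcounts: pp0:2 pp1:1 pp2:1 pp3:2 pp4:1 pp5:1
Op 5: write(P1, v1, 155). refcount(pp1)=1 -> write in place. 6 ppages; refcounts: pp0:2 pp1:1 pp2:1 pp3:2 pp4:1 pp5:1
Op 6: fork(P1) -> P2. 6 ppages; refcounts: pp0:3 pp1:2 pp2:2 pp3:3 pp4:1 pp5:1
Op 7: write(P1, v3, 182). refcount(pp3)=3>1 -> COPY to pp6. 7 ppages; refcounts: pp0:3 pp1:2 pp2:2 pp3:2 pp4:1 pp5:1 pp6:1
Op 8: write(P1, v1, 141). refcount(pp1)=2>1 -> COPY to pp7. 8 ppages; refcounts: pp0:3 pp1:1 pp2:2 pp3:2 pp4:1 pp5:1 pp6:1 pp7:1

Answer: 3 1 2 2 1 1 1 1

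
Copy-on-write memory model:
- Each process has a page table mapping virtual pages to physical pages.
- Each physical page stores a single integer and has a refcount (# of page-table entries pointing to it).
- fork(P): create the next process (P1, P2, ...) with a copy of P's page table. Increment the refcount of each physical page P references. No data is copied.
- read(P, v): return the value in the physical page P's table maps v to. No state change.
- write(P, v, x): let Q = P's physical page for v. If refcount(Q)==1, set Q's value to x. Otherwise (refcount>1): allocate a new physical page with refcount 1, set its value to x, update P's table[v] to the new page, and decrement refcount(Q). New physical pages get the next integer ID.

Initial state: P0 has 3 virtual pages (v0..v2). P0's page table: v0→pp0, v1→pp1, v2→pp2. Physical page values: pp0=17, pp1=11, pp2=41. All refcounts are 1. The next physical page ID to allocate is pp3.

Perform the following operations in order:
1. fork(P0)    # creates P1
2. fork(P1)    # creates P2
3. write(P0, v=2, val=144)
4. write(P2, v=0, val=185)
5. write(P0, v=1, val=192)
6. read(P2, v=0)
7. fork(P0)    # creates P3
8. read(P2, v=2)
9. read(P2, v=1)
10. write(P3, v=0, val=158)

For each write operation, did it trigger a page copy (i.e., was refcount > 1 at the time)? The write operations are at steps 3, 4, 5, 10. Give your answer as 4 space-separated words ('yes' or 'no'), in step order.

Op 1: fork(P0) -> P1. 3 ppages; refcounts: pp0:2 pp1:2 pp2:2
Op 2: fork(P1) -> P2. 3 ppages; refcounts: pp0:3 pp1:3 pp2:3
Op 3: write(P0, v2, 144). refcount(pp2)=3>1 -> COPY to pp3. 4 ppages; refcounts: pp0:3 pp1:3 pp2:2 pp3:1
Op 4: write(P2, v0, 185). refcount(pp0)=3>1 -> COPY to pp4. 5 ppages; refcounts: pp0:2 pp1:3 pp2:2 pp3:1 pp4:1
Op 5: write(P0, v1, 192). refcount(pp1)=3>1 -> COPY to pp5. 6 ppages; refcounts: pp0:2 pp1:2 pp2:2 pp3:1 pp4:1 pp5:1
Op 6: read(P2, v0) -> 185. No state change.
Op 7: fork(P0) -> P3. 6 ppages; refcounts: pp0:3 pp1:2 pp2:2 pp3:2 pp4:1 pp5:2
Op 8: read(P2, v2) -> 41. No state change.
Op 9: read(P2, v1) -> 11. No state change.
Op 10: write(P3, v0, 158). refcount(pp0)=3>1 -> COPY to pp6. 7 ppages; refcounts: pp0:2 pp1:2 pp2:2 pp3:2 pp4:1 pp5:2 pp6:1

yes yes yes yes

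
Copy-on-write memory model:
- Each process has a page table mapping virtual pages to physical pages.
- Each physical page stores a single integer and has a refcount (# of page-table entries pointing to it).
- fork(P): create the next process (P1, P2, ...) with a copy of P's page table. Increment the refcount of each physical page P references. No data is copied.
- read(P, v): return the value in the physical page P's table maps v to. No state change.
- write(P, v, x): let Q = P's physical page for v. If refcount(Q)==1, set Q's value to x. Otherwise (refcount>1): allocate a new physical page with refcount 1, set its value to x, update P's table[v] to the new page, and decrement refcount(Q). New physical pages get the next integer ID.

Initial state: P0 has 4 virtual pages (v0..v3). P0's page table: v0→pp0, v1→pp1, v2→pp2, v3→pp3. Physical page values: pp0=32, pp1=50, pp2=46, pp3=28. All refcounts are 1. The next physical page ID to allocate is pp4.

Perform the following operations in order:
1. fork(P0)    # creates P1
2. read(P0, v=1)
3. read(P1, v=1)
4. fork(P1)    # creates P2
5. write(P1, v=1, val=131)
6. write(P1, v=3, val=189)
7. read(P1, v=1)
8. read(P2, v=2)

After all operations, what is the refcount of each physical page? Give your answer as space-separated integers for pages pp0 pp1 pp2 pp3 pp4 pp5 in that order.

Op 1: fork(P0) -> P1. 4 ppages; refcounts: pp0:2 pp1:2 pp2:2 pp3:2
Op 2: read(P0, v1) -> 50. No state change.
Op 3: read(P1, v1) -> 50. No state change.
Op 4: fork(P1) -> P2. 4 ppages; refcounts: pp0:3 pp1:3 pp2:3 pp3:3
Op 5: write(P1, v1, 131). refcount(pp1)=3>1 -> COPY to pp4. 5 ppages; refcounts: pp0:3 pp1:2 pp2:3 pp3:3 pp4:1
Op 6: write(P1, v3, 189). refcount(pp3)=3>1 -> COPY to pp5. 6 ppages; refcounts: pp0:3 pp1:2 pp2:3 pp3:2 pp4:1 pp5:1
Op 7: read(P1, v1) -> 131. No state change.
Op 8: read(P2, v2) -> 46. No state change.

Answer: 3 2 3 2 1 1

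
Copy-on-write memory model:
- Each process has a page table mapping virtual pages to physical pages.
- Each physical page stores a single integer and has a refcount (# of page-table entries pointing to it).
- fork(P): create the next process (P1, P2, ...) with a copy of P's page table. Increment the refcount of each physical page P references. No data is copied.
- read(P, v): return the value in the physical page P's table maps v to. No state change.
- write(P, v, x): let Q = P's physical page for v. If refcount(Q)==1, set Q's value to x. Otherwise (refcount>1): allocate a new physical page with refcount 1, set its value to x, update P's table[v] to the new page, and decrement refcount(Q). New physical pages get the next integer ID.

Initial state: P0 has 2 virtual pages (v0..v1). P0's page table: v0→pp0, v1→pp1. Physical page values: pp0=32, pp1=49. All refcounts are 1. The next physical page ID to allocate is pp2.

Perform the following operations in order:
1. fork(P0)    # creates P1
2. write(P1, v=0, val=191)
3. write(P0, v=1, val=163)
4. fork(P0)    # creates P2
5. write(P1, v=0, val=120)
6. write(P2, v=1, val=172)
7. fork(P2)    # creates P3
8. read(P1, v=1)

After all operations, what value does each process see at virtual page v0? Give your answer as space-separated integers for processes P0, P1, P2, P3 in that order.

Op 1: fork(P0) -> P1. 2 ppages; refcounts: pp0:2 pp1:2
Op 2: write(P1, v0, 191). refcount(pp0)=2>1 -> COPY to pp2. 3 ppages; refcounts: pp0:1 pp1:2 pp2:1
Op 3: write(P0, v1, 163). refcount(pp1)=2>1 -> COPY to pp3. 4 ppages; refcounts: pp0:1 pp1:1 pp2:1 pp3:1
Op 4: fork(P0) -> P2. 4 ppages; refcounts: pp0:2 pp1:1 pp2:1 pp3:2
Op 5: write(P1, v0, 120). refcount(pp2)=1 -> write in place. 4 ppages; refcounts: pp0:2 pp1:1 pp2:1 pp3:2
Op 6: write(P2, v1, 172). refcount(pp3)=2>1 -> COPY to pp4. 5 ppages; refcounts: pp0:2 pp1:1 pp2:1 pp3:1 pp4:1
Op 7: fork(P2) -> P3. 5 ppages; refcounts: pp0:3 pp1:1 pp2:1 pp3:1 pp4:2
Op 8: read(P1, v1) -> 49. No state change.
P0: v0 -> pp0 = 32
P1: v0 -> pp2 = 120
P2: v0 -> pp0 = 32
P3: v0 -> pp0 = 32

Answer: 32 120 32 32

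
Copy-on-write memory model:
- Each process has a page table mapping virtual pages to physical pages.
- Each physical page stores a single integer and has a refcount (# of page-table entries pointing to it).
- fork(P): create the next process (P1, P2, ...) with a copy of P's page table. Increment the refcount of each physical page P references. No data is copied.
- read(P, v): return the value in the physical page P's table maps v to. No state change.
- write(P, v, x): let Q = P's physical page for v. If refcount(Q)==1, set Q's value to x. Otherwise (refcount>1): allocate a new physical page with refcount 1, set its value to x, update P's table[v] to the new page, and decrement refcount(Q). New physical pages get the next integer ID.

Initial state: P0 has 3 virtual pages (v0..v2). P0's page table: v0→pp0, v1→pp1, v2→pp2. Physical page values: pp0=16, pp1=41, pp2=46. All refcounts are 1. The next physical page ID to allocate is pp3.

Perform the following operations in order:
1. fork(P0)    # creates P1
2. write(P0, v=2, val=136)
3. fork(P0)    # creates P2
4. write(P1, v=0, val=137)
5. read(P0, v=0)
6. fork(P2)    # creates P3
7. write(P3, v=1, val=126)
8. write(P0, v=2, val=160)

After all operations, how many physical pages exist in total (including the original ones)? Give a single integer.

Answer: 7

Derivation:
Op 1: fork(P0) -> P1. 3 ppages; refcounts: pp0:2 pp1:2 pp2:2
Op 2: write(P0, v2, 136). refcount(pp2)=2>1 -> COPY to pp3. 4 ppages; refcounts: pp0:2 pp1:2 pp2:1 pp3:1
Op 3: fork(P0) -> P2. 4 ppages; refcounts: pp0:3 pp1:3 pp2:1 pp3:2
Op 4: write(P1, v0, 137). refcount(pp0)=3>1 -> COPY to pp4. 5 ppages; refcounts: pp0:2 pp1:3 pp2:1 pp3:2 pp4:1
Op 5: read(P0, v0) -> 16. No state change.
Op 6: fork(P2) -> P3. 5 ppages; refcounts: pp0:3 pp1:4 pp2:1 pp3:3 pp4:1
Op 7: write(P3, v1, 126). refcount(pp1)=4>1 -> COPY to pp5. 6 ppages; refcounts: pp0:3 pp1:3 pp2:1 pp3:3 pp4:1 pp5:1
Op 8: write(P0, v2, 160). refcount(pp3)=3>1 -> COPY to pp6. 7 ppages; refcounts: pp0:3 pp1:3 pp2:1 pp3:2 pp4:1 pp5:1 pp6:1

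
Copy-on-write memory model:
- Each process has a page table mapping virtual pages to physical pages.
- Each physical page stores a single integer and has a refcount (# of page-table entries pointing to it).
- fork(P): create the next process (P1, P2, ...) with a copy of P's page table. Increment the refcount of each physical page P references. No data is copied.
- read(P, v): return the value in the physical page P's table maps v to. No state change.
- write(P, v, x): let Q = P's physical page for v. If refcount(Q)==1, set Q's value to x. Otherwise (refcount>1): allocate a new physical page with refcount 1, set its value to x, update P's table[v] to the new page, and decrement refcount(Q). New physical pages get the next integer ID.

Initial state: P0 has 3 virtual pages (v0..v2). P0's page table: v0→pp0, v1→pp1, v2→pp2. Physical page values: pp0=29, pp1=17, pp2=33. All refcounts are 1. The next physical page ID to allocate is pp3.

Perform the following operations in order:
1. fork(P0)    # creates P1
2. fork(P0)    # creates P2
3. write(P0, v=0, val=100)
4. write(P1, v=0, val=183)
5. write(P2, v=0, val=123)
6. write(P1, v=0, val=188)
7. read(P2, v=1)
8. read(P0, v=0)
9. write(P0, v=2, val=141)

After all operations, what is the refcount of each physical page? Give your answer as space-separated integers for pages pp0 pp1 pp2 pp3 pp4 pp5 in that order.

Answer: 1 3 2 1 1 1

Derivation:
Op 1: fork(P0) -> P1. 3 ppages; refcounts: pp0:2 pp1:2 pp2:2
Op 2: fork(P0) -> P2. 3 ppages; refcounts: pp0:3 pp1:3 pp2:3
Op 3: write(P0, v0, 100). refcount(pp0)=3>1 -> COPY to pp3. 4 ppages; refcounts: pp0:2 pp1:3 pp2:3 pp3:1
Op 4: write(P1, v0, 183). refcount(pp0)=2>1 -> COPY to pp4. 5 ppages; refcounts: pp0:1 pp1:3 pp2:3 pp3:1 pp4:1
Op 5: write(P2, v0, 123). refcount(pp0)=1 -> write in place. 5 ppages; refcounts: pp0:1 pp1:3 pp2:3 pp3:1 pp4:1
Op 6: write(P1, v0, 188). refcount(pp4)=1 -> write in place. 5 ppages; refcounts: pp0:1 pp1:3 pp2:3 pp3:1 pp4:1
Op 7: read(P2, v1) -> 17. No state change.
Op 8: read(P0, v0) -> 100. No state change.
Op 9: write(P0, v2, 141). refcount(pp2)=3>1 -> COPY to pp5. 6 ppages; refcounts: pp0:1 pp1:3 pp2:2 pp3:1 pp4:1 pp5:1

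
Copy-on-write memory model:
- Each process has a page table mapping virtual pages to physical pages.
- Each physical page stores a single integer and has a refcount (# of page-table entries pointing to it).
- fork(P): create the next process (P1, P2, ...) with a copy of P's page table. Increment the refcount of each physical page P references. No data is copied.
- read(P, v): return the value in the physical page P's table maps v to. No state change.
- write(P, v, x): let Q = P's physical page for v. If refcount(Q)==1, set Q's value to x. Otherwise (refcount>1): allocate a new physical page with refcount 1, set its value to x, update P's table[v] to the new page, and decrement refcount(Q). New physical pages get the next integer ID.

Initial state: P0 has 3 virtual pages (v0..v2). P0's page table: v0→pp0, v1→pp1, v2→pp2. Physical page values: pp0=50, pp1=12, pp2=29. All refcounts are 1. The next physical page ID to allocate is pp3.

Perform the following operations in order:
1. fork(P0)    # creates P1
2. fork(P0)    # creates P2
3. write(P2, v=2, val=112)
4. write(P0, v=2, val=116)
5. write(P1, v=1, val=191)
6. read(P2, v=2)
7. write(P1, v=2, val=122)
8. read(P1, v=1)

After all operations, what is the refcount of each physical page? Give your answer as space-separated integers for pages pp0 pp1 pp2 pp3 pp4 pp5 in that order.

Op 1: fork(P0) -> P1. 3 ppages; refcounts: pp0:2 pp1:2 pp2:2
Op 2: fork(P0) -> P2. 3 ppages; refcounts: pp0:3 pp1:3 pp2:3
Op 3: write(P2, v2, 112). refcount(pp2)=3>1 -> COPY to pp3. 4 ppages; refcounts: pp0:3 pp1:3 pp2:2 pp3:1
Op 4: write(P0, v2, 116). refcount(pp2)=2>1 -> COPY to pp4. 5 ppages; refcounts: pp0:3 pp1:3 pp2:1 pp3:1 pp4:1
Op 5: write(P1, v1, 191). refcount(pp1)=3>1 -> COPY to pp5. 6 ppages; refcounts: pp0:3 pp1:2 pp2:1 pp3:1 pp4:1 pp5:1
Op 6: read(P2, v2) -> 112. No state change.
Op 7: write(P1, v2, 122). refcount(pp2)=1 -> write in place. 6 ppages; refcounts: pp0:3 pp1:2 pp2:1 pp3:1 pp4:1 pp5:1
Op 8: read(P1, v1) -> 191. No state change.

Answer: 3 2 1 1 1 1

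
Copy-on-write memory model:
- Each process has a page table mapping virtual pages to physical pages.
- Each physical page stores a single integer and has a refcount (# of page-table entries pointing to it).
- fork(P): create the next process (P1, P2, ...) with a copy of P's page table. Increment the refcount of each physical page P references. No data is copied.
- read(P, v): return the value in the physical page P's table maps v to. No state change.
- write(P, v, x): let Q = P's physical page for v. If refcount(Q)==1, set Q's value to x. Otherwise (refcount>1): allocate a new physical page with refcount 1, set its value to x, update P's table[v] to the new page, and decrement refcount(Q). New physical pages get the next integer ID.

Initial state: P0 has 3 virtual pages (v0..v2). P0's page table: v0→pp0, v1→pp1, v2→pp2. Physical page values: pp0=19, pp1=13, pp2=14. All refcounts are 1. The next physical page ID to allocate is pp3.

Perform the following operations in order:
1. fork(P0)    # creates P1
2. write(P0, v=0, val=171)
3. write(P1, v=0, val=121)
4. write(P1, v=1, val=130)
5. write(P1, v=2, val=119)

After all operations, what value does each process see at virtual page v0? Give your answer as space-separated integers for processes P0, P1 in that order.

Answer: 171 121

Derivation:
Op 1: fork(P0) -> P1. 3 ppages; refcounts: pp0:2 pp1:2 pp2:2
Op 2: write(P0, v0, 171). refcount(pp0)=2>1 -> COPY to pp3. 4 ppages; refcounts: pp0:1 pp1:2 pp2:2 pp3:1
Op 3: write(P1, v0, 121). refcount(pp0)=1 -> write in place. 4 ppages; refcounts: pp0:1 pp1:2 pp2:2 pp3:1
Op 4: write(P1, v1, 130). refcount(pp1)=2>1 -> COPY to pp4. 5 ppages; refcounts: pp0:1 pp1:1 pp2:2 pp3:1 pp4:1
Op 5: write(P1, v2, 119). refcount(pp2)=2>1 -> COPY to pp5. 6 ppages; refcounts: pp0:1 pp1:1 pp2:1 pp3:1 pp4:1 pp5:1
P0: v0 -> pp3 = 171
P1: v0 -> pp0 = 121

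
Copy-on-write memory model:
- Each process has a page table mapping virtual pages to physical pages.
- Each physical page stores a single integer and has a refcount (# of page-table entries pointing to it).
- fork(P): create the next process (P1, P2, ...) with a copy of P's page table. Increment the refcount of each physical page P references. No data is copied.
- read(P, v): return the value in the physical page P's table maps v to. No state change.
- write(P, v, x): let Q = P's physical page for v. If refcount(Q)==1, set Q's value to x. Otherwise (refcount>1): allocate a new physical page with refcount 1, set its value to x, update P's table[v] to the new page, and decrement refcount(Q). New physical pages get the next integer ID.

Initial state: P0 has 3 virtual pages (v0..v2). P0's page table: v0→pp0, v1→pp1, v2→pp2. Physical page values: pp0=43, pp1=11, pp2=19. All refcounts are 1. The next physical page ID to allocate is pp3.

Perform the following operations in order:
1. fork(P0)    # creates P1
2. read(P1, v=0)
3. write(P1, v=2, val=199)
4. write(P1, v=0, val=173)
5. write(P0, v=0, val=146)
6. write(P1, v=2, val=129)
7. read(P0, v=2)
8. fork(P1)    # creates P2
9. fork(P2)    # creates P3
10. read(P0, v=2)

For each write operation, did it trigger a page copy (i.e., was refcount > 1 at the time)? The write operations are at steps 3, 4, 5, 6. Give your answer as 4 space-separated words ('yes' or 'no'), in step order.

Op 1: fork(P0) -> P1. 3 ppages; refcounts: pp0:2 pp1:2 pp2:2
Op 2: read(P1, v0) -> 43. No state change.
Op 3: write(P1, v2, 199). refcount(pp2)=2>1 -> COPY to pp3. 4 ppages; refcounts: pp0:2 pp1:2 pp2:1 pp3:1
Op 4: write(P1, v0, 173). refcount(pp0)=2>1 -> COPY to pp4. 5 ppages; refcounts: pp0:1 pp1:2 pp2:1 pp3:1 pp4:1
Op 5: write(P0, v0, 146). refcount(pp0)=1 -> write in place. 5 ppages; refcounts: pp0:1 pp1:2 pp2:1 pp3:1 pp4:1
Op 6: write(P1, v2, 129). refcount(pp3)=1 -> write in place. 5 ppages; refcounts: pp0:1 pp1:2 pp2:1 pp3:1 pp4:1
Op 7: read(P0, v2) -> 19. No state change.
Op 8: fork(P1) -> P2. 5 ppages; refcounts: pp0:1 pp1:3 pp2:1 pp3:2 pp4:2
Op 9: fork(P2) -> P3. 5 ppages; refcounts: pp0:1 pp1:4 pp2:1 pp3:3 pp4:3
Op 10: read(P0, v2) -> 19. No state change.

yes yes no no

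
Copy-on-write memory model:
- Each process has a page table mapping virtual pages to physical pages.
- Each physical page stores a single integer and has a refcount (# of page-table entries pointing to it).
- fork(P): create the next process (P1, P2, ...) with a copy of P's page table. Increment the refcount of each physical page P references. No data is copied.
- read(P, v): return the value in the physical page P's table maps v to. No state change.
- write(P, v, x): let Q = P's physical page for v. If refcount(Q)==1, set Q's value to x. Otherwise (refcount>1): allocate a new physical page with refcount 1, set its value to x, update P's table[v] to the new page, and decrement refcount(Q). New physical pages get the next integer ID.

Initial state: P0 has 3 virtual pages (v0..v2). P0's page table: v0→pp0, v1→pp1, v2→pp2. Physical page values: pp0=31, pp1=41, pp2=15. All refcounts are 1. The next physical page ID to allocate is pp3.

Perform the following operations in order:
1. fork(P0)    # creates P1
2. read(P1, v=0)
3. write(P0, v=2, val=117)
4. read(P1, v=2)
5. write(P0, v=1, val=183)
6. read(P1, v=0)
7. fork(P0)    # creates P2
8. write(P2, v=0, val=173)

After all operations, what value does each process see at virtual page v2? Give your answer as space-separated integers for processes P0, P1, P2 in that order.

Op 1: fork(P0) -> P1. 3 ppages; refcounts: pp0:2 pp1:2 pp2:2
Op 2: read(P1, v0) -> 31. No state change.
Op 3: write(P0, v2, 117). refcount(pp2)=2>1 -> COPY to pp3. 4 ppages; refcounts: pp0:2 pp1:2 pp2:1 pp3:1
Op 4: read(P1, v2) -> 15. No state change.
Op 5: write(P0, v1, 183). refcount(pp1)=2>1 -> COPY to pp4. 5 ppages; refcounts: pp0:2 pp1:1 pp2:1 pp3:1 pp4:1
Op 6: read(P1, v0) -> 31. No state change.
Op 7: fork(P0) -> P2. 5 ppages; refcounts: pp0:3 pp1:1 pp2:1 pp3:2 pp4:2
Op 8: write(P2, v0, 173). refcount(pp0)=3>1 -> COPY to pp5. 6 ppages; refcounts: pp0:2 pp1:1 pp2:1 pp3:2 pp4:2 pp5:1
P0: v2 -> pp3 = 117
P1: v2 -> pp2 = 15
P2: v2 -> pp3 = 117

Answer: 117 15 117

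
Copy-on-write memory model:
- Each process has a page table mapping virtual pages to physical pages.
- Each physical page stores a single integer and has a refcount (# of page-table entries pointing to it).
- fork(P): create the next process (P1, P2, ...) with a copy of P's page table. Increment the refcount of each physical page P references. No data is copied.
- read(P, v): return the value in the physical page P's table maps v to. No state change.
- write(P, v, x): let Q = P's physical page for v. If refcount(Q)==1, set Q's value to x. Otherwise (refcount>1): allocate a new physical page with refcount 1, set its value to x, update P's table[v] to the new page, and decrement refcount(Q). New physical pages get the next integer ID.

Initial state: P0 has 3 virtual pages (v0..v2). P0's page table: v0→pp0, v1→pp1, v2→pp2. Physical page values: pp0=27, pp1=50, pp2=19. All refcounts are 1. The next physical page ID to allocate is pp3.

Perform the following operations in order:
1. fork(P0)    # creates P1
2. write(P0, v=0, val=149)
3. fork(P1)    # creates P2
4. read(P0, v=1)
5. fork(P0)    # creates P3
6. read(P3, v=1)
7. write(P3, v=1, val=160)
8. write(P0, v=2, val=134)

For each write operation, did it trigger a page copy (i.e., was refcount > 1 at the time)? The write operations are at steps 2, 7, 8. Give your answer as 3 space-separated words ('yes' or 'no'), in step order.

Op 1: fork(P0) -> P1. 3 ppages; refcounts: pp0:2 pp1:2 pp2:2
Op 2: write(P0, v0, 149). refcount(pp0)=2>1 -> COPY to pp3. 4 ppages; refcounts: pp0:1 pp1:2 pp2:2 pp3:1
Op 3: fork(P1) -> P2. 4 ppages; refcounts: pp0:2 pp1:3 pp2:3 pp3:1
Op 4: read(P0, v1) -> 50. No state change.
Op 5: fork(P0) -> P3. 4 ppages; refcounts: pp0:2 pp1:4 pp2:4 pp3:2
Op 6: read(P3, v1) -> 50. No state change.
Op 7: write(P3, v1, 160). refcount(pp1)=4>1 -> COPY to pp4. 5 ppages; refcounts: pp0:2 pp1:3 pp2:4 pp3:2 pp4:1
Op 8: write(P0, v2, 134). refcount(pp2)=4>1 -> COPY to pp5. 6 ppages; refcounts: pp0:2 pp1:3 pp2:3 pp3:2 pp4:1 pp5:1

yes yes yes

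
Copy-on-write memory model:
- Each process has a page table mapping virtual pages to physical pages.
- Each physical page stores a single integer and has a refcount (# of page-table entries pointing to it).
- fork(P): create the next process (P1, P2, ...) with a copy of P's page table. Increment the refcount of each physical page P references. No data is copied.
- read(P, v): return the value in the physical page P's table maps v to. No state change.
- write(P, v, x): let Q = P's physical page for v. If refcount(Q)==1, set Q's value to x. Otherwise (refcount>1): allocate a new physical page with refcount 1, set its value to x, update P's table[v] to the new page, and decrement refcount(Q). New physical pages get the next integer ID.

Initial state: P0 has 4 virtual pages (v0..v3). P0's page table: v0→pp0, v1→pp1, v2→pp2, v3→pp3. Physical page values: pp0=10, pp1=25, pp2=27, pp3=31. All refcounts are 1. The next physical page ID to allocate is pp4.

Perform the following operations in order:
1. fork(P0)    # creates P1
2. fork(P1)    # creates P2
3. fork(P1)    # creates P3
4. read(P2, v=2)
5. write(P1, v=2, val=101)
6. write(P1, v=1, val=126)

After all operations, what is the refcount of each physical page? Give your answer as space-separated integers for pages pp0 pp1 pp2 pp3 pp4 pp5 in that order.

Answer: 4 3 3 4 1 1

Derivation:
Op 1: fork(P0) -> P1. 4 ppages; refcounts: pp0:2 pp1:2 pp2:2 pp3:2
Op 2: fork(P1) -> P2. 4 ppages; refcounts: pp0:3 pp1:3 pp2:3 pp3:3
Op 3: fork(P1) -> P3. 4 ppages; refcounts: pp0:4 pp1:4 pp2:4 pp3:4
Op 4: read(P2, v2) -> 27. No state change.
Op 5: write(P1, v2, 101). refcount(pp2)=4>1 -> COPY to pp4. 5 ppages; refcounts: pp0:4 pp1:4 pp2:3 pp3:4 pp4:1
Op 6: write(P1, v1, 126). refcount(pp1)=4>1 -> COPY to pp5. 6 ppages; refcounts: pp0:4 pp1:3 pp2:3 pp3:4 pp4:1 pp5:1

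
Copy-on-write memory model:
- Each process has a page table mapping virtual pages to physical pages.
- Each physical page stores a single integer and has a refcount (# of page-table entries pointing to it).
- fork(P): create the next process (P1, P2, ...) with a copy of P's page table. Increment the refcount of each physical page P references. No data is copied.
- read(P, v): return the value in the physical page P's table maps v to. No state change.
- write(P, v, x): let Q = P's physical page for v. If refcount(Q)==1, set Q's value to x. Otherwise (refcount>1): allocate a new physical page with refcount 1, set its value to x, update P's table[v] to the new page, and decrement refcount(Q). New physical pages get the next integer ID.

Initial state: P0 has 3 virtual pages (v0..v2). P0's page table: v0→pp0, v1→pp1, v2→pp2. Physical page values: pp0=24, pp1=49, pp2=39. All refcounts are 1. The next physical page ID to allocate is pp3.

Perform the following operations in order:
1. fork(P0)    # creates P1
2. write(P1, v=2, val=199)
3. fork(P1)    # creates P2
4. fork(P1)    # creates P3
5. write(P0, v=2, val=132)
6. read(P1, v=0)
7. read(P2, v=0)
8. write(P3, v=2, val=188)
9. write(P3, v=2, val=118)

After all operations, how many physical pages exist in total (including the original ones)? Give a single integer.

Op 1: fork(P0) -> P1. 3 ppages; refcounts: pp0:2 pp1:2 pp2:2
Op 2: write(P1, v2, 199). refcount(pp2)=2>1 -> COPY to pp3. 4 ppages; refcounts: pp0:2 pp1:2 pp2:1 pp3:1
Op 3: fork(P1) -> P2. 4 ppages; refcounts: pp0:3 pp1:3 pp2:1 pp3:2
Op 4: fork(P1) -> P3. 4 ppages; refcounts: pp0:4 pp1:4 pp2:1 pp3:3
Op 5: write(P0, v2, 132). refcount(pp2)=1 -> write in place. 4 ppages; refcounts: pp0:4 pp1:4 pp2:1 pp3:3
Op 6: read(P1, v0) -> 24. No state change.
Op 7: read(P2, v0) -> 24. No state change.
Op 8: write(P3, v2, 188). refcount(pp3)=3>1 -> COPY to pp4. 5 ppages; refcounts: pp0:4 pp1:4 pp2:1 pp3:2 pp4:1
Op 9: write(P3, v2, 118). refcount(pp4)=1 -> write in place. 5 ppages; refcounts: pp0:4 pp1:4 pp2:1 pp3:2 pp4:1

Answer: 5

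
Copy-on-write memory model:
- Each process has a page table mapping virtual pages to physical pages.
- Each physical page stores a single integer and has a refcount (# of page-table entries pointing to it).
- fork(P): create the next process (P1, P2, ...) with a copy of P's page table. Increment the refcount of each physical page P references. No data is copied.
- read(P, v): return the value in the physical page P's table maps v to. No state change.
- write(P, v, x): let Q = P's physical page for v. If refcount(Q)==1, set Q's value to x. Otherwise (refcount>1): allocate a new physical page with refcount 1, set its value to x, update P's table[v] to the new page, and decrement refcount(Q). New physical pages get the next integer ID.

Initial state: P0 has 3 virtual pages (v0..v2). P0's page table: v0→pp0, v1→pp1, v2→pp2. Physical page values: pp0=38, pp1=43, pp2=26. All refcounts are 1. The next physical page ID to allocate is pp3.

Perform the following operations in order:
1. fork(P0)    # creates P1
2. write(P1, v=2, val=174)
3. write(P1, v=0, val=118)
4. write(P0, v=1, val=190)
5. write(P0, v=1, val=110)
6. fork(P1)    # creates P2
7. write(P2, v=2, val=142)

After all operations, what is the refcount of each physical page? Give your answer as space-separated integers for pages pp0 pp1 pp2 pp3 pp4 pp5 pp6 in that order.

Op 1: fork(P0) -> P1. 3 ppages; refcounts: pp0:2 pp1:2 pp2:2
Op 2: write(P1, v2, 174). refcount(pp2)=2>1 -> COPY to pp3. 4 ppages; refcounts: pp0:2 pp1:2 pp2:1 pp3:1
Op 3: write(P1, v0, 118). refcount(pp0)=2>1 -> COPY to pp4. 5 ppages; refcounts: pp0:1 pp1:2 pp2:1 pp3:1 pp4:1
Op 4: write(P0, v1, 190). refcount(pp1)=2>1 -> COPY to pp5. 6 ppages; refcounts: pp0:1 pp1:1 pp2:1 pp3:1 pp4:1 pp5:1
Op 5: write(P0, v1, 110). refcount(pp5)=1 -> write in place. 6 ppages; refcounts: pp0:1 pp1:1 pp2:1 pp3:1 pp4:1 pp5:1
Op 6: fork(P1) -> P2. 6 ppages; refcounts: pp0:1 pp1:2 pp2:1 pp3:2 pp4:2 pp5:1
Op 7: write(P2, v2, 142). refcount(pp3)=2>1 -> COPY to pp6. 7 ppages; refcounts: pp0:1 pp1:2 pp2:1 pp3:1 pp4:2 pp5:1 pp6:1

Answer: 1 2 1 1 2 1 1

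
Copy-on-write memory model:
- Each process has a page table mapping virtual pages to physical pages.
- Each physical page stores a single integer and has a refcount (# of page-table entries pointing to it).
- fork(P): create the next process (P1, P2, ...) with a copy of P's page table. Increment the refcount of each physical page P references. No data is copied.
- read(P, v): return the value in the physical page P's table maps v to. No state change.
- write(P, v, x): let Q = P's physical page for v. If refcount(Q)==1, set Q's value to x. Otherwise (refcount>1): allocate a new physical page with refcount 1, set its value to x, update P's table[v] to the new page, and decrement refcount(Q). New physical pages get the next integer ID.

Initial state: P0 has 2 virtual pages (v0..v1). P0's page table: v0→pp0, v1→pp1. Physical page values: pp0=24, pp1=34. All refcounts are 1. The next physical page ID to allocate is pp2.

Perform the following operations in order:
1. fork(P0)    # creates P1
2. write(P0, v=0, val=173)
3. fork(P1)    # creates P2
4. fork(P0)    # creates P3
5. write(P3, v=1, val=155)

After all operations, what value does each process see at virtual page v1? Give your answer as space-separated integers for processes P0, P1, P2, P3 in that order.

Answer: 34 34 34 155

Derivation:
Op 1: fork(P0) -> P1. 2 ppages; refcounts: pp0:2 pp1:2
Op 2: write(P0, v0, 173). refcount(pp0)=2>1 -> COPY to pp2. 3 ppages; refcounts: pp0:1 pp1:2 pp2:1
Op 3: fork(P1) -> P2. 3 ppages; refcounts: pp0:2 pp1:3 pp2:1
Op 4: fork(P0) -> P3. 3 ppages; refcounts: pp0:2 pp1:4 pp2:2
Op 5: write(P3, v1, 155). refcount(pp1)=4>1 -> COPY to pp3. 4 ppages; refcounts: pp0:2 pp1:3 pp2:2 pp3:1
P0: v1 -> pp1 = 34
P1: v1 -> pp1 = 34
P2: v1 -> pp1 = 34
P3: v1 -> pp3 = 155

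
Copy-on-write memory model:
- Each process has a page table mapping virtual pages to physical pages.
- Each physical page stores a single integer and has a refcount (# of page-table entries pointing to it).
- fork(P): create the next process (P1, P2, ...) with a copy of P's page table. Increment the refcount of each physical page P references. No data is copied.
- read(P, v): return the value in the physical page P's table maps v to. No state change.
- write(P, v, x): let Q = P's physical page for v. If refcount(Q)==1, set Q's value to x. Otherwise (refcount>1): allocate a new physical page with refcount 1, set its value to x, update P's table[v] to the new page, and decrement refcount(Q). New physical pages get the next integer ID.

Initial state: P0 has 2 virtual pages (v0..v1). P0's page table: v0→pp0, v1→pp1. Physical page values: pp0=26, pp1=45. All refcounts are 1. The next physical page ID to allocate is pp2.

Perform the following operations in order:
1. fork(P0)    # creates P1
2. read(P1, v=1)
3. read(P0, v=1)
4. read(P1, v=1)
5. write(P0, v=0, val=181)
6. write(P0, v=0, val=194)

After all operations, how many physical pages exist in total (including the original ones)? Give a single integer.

Answer: 3

Derivation:
Op 1: fork(P0) -> P1. 2 ppages; refcounts: pp0:2 pp1:2
Op 2: read(P1, v1) -> 45. No state change.
Op 3: read(P0, v1) -> 45. No state change.
Op 4: read(P1, v1) -> 45. No state change.
Op 5: write(P0, v0, 181). refcount(pp0)=2>1 -> COPY to pp2. 3 ppages; refcounts: pp0:1 pp1:2 pp2:1
Op 6: write(P0, v0, 194). refcount(pp2)=1 -> write in place. 3 ppages; refcounts: pp0:1 pp1:2 pp2:1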